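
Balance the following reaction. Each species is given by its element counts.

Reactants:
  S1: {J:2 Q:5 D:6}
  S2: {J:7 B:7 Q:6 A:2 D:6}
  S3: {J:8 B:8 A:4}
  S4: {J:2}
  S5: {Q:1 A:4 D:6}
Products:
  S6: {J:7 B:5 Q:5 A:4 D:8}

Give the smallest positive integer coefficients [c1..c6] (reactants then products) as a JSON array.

Coefficients: [3, 2, 2, 3, 3, 6]

J: 3·2+2·7+2·8+3·2+3·0 = 42 | 6·7 = 42
B: 3·0+2·7+2·8+3·0+3·0 = 30 | 6·5 = 30
Q: 3·5+2·6+2·0+3·0+3·1 = 30 | 6·5 = 30
A: 3·0+2·2+2·4+3·0+3·4 = 24 | 6·4 = 24
D: 3·6+2·6+2·0+3·0+3·6 = 48 | 6·8 = 48
gcd(3,2,2,3,3,6) = 1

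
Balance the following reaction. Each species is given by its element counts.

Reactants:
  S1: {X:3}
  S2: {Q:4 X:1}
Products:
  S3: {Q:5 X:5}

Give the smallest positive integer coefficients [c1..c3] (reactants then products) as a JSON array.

Coefficients: [5, 5, 4]

Q: 5·0+5·4 = 20 | 4·5 = 20
X: 5·3+5·1 = 20 | 4·5 = 20
gcd(5,5,4) = 1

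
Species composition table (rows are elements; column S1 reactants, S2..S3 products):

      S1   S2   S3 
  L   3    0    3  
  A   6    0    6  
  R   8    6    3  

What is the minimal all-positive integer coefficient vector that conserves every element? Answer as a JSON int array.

L: 6·3 = 18 | 5·0+6·3 = 18
A: 6·6 = 36 | 5·0+6·6 = 36
R: 6·8 = 48 | 5·6+6·3 = 48
gcd(6,5,6) = 1

Coefficients: [6, 5, 6]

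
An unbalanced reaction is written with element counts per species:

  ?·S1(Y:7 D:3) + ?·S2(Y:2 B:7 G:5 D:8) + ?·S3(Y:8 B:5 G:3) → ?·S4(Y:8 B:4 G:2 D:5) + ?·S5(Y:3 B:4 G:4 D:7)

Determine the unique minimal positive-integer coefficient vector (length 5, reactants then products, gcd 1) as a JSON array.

Coefficients: [6, 5, 1, 6, 4]

Y: 6·7+5·2+1·8 = 60 | 6·8+4·3 = 60
B: 6·0+5·7+1·5 = 40 | 6·4+4·4 = 40
G: 6·0+5·5+1·3 = 28 | 6·2+4·4 = 28
D: 6·3+5·8+1·0 = 58 | 6·5+4·7 = 58
gcd(6,5,1,6,4) = 1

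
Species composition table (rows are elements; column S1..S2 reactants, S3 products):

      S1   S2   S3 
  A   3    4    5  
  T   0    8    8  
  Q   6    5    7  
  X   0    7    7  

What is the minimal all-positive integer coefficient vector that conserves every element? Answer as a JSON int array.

A: 1·3+3·4 = 15 | 3·5 = 15
T: 1·0+3·8 = 24 | 3·8 = 24
Q: 1·6+3·5 = 21 | 3·7 = 21
X: 1·0+3·7 = 21 | 3·7 = 21
gcd(1,3,3) = 1

Coefficients: [1, 3, 3]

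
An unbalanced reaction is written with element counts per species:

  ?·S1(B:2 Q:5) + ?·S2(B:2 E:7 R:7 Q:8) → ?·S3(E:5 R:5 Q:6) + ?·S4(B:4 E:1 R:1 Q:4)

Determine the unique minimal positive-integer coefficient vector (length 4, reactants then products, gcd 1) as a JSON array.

Coefficients: [2, 4, 5, 3]

B: 2·2+4·2 = 12 | 5·0+3·4 = 12
E: 2·0+4·7 = 28 | 5·5+3·1 = 28
R: 2·0+4·7 = 28 | 5·5+3·1 = 28
Q: 2·5+4·8 = 42 | 5·6+3·4 = 42
gcd(2,4,5,3) = 1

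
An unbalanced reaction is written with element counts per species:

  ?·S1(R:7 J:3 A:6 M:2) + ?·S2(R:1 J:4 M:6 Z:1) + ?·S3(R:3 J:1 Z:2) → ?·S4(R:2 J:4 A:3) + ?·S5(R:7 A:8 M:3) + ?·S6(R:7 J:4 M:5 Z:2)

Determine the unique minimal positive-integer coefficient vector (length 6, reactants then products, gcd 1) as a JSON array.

R: 6·7+2·1+2·3 = 50 | 4·2+3·7+3·7 = 50
J: 6·3+2·4+2·1 = 28 | 4·4+3·0+3·4 = 28
A: 6·6+2·0+2·0 = 36 | 4·3+3·8+3·0 = 36
M: 6·2+2·6+2·0 = 24 | 4·0+3·3+3·5 = 24
Z: 6·0+2·1+2·2 = 6 | 4·0+3·0+3·2 = 6
gcd(6,2,2,4,3,3) = 1

Coefficients: [6, 2, 2, 4, 3, 3]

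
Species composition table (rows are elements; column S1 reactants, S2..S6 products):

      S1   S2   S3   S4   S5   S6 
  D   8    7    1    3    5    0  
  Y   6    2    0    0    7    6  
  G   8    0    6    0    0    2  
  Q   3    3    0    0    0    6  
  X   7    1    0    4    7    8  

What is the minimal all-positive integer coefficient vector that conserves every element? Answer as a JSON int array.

Coefficients: [4, 2, 5, 1, 2, 1]

D: 4·8 = 32 | 2·7+5·1+1·3+2·5+1·0 = 32
Y: 4·6 = 24 | 2·2+5·0+1·0+2·7+1·6 = 24
G: 4·8 = 32 | 2·0+5·6+1·0+2·0+1·2 = 32
Q: 4·3 = 12 | 2·3+5·0+1·0+2·0+1·6 = 12
X: 4·7 = 28 | 2·1+5·0+1·4+2·7+1·8 = 28
gcd(4,2,5,1,2,1) = 1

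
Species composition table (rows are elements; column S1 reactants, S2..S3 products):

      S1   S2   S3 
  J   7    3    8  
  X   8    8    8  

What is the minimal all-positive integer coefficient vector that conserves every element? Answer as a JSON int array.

J: 5·7 = 35 | 1·3+4·8 = 35
X: 5·8 = 40 | 1·8+4·8 = 40
gcd(5,1,4) = 1

Coefficients: [5, 1, 4]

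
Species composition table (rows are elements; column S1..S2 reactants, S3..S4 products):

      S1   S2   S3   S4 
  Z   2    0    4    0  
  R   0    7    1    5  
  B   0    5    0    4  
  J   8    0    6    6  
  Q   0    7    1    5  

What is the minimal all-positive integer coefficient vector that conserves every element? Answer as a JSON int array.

Coefficients: [6, 4, 3, 5]

Z: 6·2+4·0 = 12 | 3·4+5·0 = 12
R: 6·0+4·7 = 28 | 3·1+5·5 = 28
B: 6·0+4·5 = 20 | 3·0+5·4 = 20
J: 6·8+4·0 = 48 | 3·6+5·6 = 48
Q: 6·0+4·7 = 28 | 3·1+5·5 = 28
gcd(6,4,3,5) = 1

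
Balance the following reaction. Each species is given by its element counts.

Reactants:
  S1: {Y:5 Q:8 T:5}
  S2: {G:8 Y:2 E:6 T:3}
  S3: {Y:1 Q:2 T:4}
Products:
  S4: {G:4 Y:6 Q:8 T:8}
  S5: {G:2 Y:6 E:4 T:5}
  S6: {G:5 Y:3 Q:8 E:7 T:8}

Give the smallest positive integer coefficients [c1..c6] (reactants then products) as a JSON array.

G: 4·0+3·8+4·0 = 24 | 3·4+1·2+2·5 = 24
Y: 4·5+3·2+4·1 = 30 | 3·6+1·6+2·3 = 30
Q: 4·8+3·0+4·2 = 40 | 3·8+1·0+2·8 = 40
E: 4·0+3·6+4·0 = 18 | 3·0+1·4+2·7 = 18
T: 4·5+3·3+4·4 = 45 | 3·8+1·5+2·8 = 45
gcd(4,3,4,3,1,2) = 1

Coefficients: [4, 3, 4, 3, 1, 2]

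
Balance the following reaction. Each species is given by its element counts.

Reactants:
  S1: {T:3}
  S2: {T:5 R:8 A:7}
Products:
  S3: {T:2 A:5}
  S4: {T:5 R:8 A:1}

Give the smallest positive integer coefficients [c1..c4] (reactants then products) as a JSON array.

T: 4·3+5·5 = 37 | 6·2+5·5 = 37
R: 4·0+5·8 = 40 | 6·0+5·8 = 40
A: 4·0+5·7 = 35 | 6·5+5·1 = 35
gcd(4,5,6,5) = 1

Coefficients: [4, 5, 6, 5]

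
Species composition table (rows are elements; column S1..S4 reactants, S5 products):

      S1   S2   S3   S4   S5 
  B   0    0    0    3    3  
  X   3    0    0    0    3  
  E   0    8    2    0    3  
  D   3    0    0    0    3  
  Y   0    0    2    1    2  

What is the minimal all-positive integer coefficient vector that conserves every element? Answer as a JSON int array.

B: 4·0+1·0+2·0+4·3 = 12 | 4·3 = 12
X: 4·3+1·0+2·0+4·0 = 12 | 4·3 = 12
E: 4·0+1·8+2·2+4·0 = 12 | 4·3 = 12
D: 4·3+1·0+2·0+4·0 = 12 | 4·3 = 12
Y: 4·0+1·0+2·2+4·1 = 8 | 4·2 = 8
gcd(4,1,2,4,4) = 1

Coefficients: [4, 1, 2, 4, 4]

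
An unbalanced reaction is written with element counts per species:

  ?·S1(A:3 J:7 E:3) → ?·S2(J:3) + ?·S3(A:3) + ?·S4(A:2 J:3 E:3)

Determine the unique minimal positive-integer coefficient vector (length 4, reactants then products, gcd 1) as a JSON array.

Coefficients: [3, 4, 1, 3]

A: 3·3 = 9 | 4·0+1·3+3·2 = 9
J: 3·7 = 21 | 4·3+1·0+3·3 = 21
E: 3·3 = 9 | 4·0+1·0+3·3 = 9
gcd(3,4,1,3) = 1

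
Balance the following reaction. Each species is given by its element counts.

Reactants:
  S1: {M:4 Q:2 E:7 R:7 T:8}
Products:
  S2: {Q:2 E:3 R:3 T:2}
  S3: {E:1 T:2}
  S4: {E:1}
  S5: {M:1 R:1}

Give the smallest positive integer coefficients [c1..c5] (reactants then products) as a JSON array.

M: 1·4 = 4 | 1·0+3·0+1·0+4·1 = 4
Q: 1·2 = 2 | 1·2+3·0+1·0+4·0 = 2
E: 1·7 = 7 | 1·3+3·1+1·1+4·0 = 7
R: 1·7 = 7 | 1·3+3·0+1·0+4·1 = 7
T: 1·8 = 8 | 1·2+3·2+1·0+4·0 = 8
gcd(1,1,3,1,4) = 1

Coefficients: [1, 1, 3, 1, 4]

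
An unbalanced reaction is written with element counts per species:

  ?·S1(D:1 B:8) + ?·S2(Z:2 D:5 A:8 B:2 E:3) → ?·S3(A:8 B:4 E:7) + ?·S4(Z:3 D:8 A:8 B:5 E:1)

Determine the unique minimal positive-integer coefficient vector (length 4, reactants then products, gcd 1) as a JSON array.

Coefficients: [1, 3, 1, 2]

Z: 1·0+3·2 = 6 | 1·0+2·3 = 6
D: 1·1+3·5 = 16 | 1·0+2·8 = 16
A: 1·0+3·8 = 24 | 1·8+2·8 = 24
B: 1·8+3·2 = 14 | 1·4+2·5 = 14
E: 1·0+3·3 = 9 | 1·7+2·1 = 9
gcd(1,3,1,2) = 1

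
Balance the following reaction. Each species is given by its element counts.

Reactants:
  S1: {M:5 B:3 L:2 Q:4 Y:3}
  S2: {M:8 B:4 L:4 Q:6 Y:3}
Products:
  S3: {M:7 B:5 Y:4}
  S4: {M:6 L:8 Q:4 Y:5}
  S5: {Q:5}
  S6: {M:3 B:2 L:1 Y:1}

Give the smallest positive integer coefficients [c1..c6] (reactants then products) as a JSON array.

M: 3·5+2·8 = 31 | 1·7+1·6+4·0+6·3 = 31
B: 3·3+2·4 = 17 | 1·5+1·0+4·0+6·2 = 17
L: 3·2+2·4 = 14 | 1·0+1·8+4·0+6·1 = 14
Q: 3·4+2·6 = 24 | 1·0+1·4+4·5+6·0 = 24
Y: 3·3+2·3 = 15 | 1·4+1·5+4·0+6·1 = 15
gcd(3,2,1,1,4,6) = 1

Coefficients: [3, 2, 1, 1, 4, 6]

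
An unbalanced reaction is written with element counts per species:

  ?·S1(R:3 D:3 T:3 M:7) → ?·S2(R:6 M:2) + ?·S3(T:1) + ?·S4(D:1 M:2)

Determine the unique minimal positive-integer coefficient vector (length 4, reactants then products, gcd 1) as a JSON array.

Coefficients: [2, 1, 6, 6]

R: 2·3 = 6 | 1·6+6·0+6·0 = 6
D: 2·3 = 6 | 1·0+6·0+6·1 = 6
T: 2·3 = 6 | 1·0+6·1+6·0 = 6
M: 2·7 = 14 | 1·2+6·0+6·2 = 14
gcd(2,1,6,6) = 1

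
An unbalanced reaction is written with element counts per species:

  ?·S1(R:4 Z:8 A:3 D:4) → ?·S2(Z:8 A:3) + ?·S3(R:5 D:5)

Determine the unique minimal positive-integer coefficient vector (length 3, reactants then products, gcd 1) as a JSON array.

R: 5·4 = 20 | 5·0+4·5 = 20
Z: 5·8 = 40 | 5·8+4·0 = 40
A: 5·3 = 15 | 5·3+4·0 = 15
D: 5·4 = 20 | 5·0+4·5 = 20
gcd(5,5,4) = 1

Coefficients: [5, 5, 4]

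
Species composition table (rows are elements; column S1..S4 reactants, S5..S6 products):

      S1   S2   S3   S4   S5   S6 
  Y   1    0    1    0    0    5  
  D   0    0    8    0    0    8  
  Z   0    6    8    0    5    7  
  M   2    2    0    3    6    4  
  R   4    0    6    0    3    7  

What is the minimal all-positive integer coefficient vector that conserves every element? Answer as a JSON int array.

Y: 4·1+4·0+1·1+6·0 = 5 | 5·0+1·5 = 5
D: 4·0+4·0+1·8+6·0 = 8 | 5·0+1·8 = 8
Z: 4·0+4·6+1·8+6·0 = 32 | 5·5+1·7 = 32
M: 4·2+4·2+1·0+6·3 = 34 | 5·6+1·4 = 34
R: 4·4+4·0+1·6+6·0 = 22 | 5·3+1·7 = 22
gcd(4,4,1,6,5,1) = 1

Coefficients: [4, 4, 1, 6, 5, 1]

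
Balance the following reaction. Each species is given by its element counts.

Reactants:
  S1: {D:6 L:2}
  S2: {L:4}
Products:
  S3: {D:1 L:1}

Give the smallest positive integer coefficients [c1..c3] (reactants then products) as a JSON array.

D: 1·6+1·0 = 6 | 6·1 = 6
L: 1·2+1·4 = 6 | 6·1 = 6
gcd(1,1,6) = 1

Coefficients: [1, 1, 6]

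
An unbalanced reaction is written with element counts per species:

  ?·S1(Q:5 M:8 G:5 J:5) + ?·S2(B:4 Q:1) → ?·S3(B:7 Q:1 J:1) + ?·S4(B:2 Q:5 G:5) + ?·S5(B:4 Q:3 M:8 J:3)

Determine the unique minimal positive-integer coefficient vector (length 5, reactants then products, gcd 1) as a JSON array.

B: 1·0+5·4 = 20 | 2·7+1·2+1·4 = 20
Q: 1·5+5·1 = 10 | 2·1+1·5+1·3 = 10
M: 1·8+5·0 = 8 | 2·0+1·0+1·8 = 8
G: 1·5+5·0 = 5 | 2·0+1·5+1·0 = 5
J: 1·5+5·0 = 5 | 2·1+1·0+1·3 = 5
gcd(1,5,2,1,1) = 1

Coefficients: [1, 5, 2, 1, 1]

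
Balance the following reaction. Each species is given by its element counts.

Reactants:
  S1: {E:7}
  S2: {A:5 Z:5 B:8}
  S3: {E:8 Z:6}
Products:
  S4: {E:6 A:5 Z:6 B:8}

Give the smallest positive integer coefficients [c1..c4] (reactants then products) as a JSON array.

Coefficients: [4, 6, 1, 6]

E: 4·7+6·0+1·8 = 36 | 6·6 = 36
A: 4·0+6·5+1·0 = 30 | 6·5 = 30
Z: 4·0+6·5+1·6 = 36 | 6·6 = 36
B: 4·0+6·8+1·0 = 48 | 6·8 = 48
gcd(4,6,1,6) = 1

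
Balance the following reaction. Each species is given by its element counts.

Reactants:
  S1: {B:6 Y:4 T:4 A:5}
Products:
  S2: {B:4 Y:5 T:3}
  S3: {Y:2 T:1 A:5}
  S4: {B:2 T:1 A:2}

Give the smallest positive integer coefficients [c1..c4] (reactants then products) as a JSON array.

B: 3·6 = 18 | 2·4+1·0+5·2 = 18
Y: 3·4 = 12 | 2·5+1·2+5·0 = 12
T: 3·4 = 12 | 2·3+1·1+5·1 = 12
A: 3·5 = 15 | 2·0+1·5+5·2 = 15
gcd(3,2,1,5) = 1

Coefficients: [3, 2, 1, 5]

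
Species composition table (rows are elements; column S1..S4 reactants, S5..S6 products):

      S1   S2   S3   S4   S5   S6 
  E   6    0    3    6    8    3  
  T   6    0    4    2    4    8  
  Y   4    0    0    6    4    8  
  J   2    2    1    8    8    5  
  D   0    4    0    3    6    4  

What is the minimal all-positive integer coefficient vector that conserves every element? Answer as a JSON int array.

E: 2·6+4·0+1·3+2·6 = 27 | 3·8+1·3 = 27
T: 2·6+4·0+1·4+2·2 = 20 | 3·4+1·8 = 20
Y: 2·4+4·0+1·0+2·6 = 20 | 3·4+1·8 = 20
J: 2·2+4·2+1·1+2·8 = 29 | 3·8+1·5 = 29
D: 2·0+4·4+1·0+2·3 = 22 | 3·6+1·4 = 22
gcd(2,4,1,2,3,1) = 1

Coefficients: [2, 4, 1, 2, 3, 1]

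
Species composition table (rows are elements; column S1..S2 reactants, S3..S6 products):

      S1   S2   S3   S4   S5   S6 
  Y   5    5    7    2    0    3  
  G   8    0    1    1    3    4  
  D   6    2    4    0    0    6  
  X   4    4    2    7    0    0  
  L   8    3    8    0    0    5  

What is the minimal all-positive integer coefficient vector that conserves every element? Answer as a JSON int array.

Y: 4·5+5·5 = 45 | 4·7+4·2+4·0+3·3 = 45
G: 4·8+5·0 = 32 | 4·1+4·1+4·3+3·4 = 32
D: 4·6+5·2 = 34 | 4·4+4·0+4·0+3·6 = 34
X: 4·4+5·4 = 36 | 4·2+4·7+4·0+3·0 = 36
L: 4·8+5·3 = 47 | 4·8+4·0+4·0+3·5 = 47
gcd(4,5,4,4,4,3) = 1

Coefficients: [4, 5, 4, 4, 4, 3]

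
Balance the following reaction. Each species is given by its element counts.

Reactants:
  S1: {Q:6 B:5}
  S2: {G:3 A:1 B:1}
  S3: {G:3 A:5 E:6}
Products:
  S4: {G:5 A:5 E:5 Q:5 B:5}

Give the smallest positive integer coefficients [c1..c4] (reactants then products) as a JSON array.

G: 5·0+5·3+5·3 = 30 | 6·5 = 30
A: 5·0+5·1+5·5 = 30 | 6·5 = 30
E: 5·0+5·0+5·6 = 30 | 6·5 = 30
Q: 5·6+5·0+5·0 = 30 | 6·5 = 30
B: 5·5+5·1+5·0 = 30 | 6·5 = 30
gcd(5,5,5,6) = 1

Coefficients: [5, 5, 5, 6]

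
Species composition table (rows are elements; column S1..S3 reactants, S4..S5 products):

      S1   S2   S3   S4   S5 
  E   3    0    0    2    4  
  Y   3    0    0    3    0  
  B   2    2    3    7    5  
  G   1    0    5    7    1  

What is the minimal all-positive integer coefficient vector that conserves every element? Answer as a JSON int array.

E: 4·3+5·0+5·0 = 12 | 4·2+1·4 = 12
Y: 4·3+5·0+5·0 = 12 | 4·3+1·0 = 12
B: 4·2+5·2+5·3 = 33 | 4·7+1·5 = 33
G: 4·1+5·0+5·5 = 29 | 4·7+1·1 = 29
gcd(4,5,5,4,1) = 1

Coefficients: [4, 5, 5, 4, 1]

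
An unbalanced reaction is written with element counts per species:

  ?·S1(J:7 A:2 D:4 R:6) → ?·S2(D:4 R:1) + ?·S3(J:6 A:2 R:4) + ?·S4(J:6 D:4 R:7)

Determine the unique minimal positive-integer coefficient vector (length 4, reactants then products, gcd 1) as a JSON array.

J: 6·7 = 42 | 5·0+6·6+1·6 = 42
A: 6·2 = 12 | 5·0+6·2+1·0 = 12
D: 6·4 = 24 | 5·4+6·0+1·4 = 24
R: 6·6 = 36 | 5·1+6·4+1·7 = 36
gcd(6,5,6,1) = 1

Coefficients: [6, 5, 6, 1]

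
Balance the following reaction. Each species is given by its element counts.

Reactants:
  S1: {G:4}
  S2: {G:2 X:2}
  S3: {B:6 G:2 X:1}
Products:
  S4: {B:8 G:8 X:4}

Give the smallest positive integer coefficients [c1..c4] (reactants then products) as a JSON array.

B: 2·0+4·0+4·6 = 24 | 3·8 = 24
G: 2·4+4·2+4·2 = 24 | 3·8 = 24
X: 2·0+4·2+4·1 = 12 | 3·4 = 12
gcd(2,4,4,3) = 1

Coefficients: [2, 4, 4, 3]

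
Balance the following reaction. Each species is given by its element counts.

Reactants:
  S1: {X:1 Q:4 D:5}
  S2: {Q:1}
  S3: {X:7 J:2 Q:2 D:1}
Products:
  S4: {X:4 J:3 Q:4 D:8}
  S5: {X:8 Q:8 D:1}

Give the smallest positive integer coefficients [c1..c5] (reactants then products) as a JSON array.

Coefficients: [3, 6, 3, 2, 2]

X: 3·1+6·0+3·7 = 24 | 2·4+2·8 = 24
J: 3·0+6·0+3·2 = 6 | 2·3+2·0 = 6
Q: 3·4+6·1+3·2 = 24 | 2·4+2·8 = 24
D: 3·5+6·0+3·1 = 18 | 2·8+2·1 = 18
gcd(3,6,3,2,2) = 1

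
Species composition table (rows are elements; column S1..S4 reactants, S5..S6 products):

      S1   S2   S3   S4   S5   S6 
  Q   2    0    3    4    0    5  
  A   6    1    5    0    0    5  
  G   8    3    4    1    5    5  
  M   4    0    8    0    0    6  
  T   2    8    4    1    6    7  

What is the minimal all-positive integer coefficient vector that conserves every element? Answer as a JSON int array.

Coefficients: [1, 4, 4, 4, 2, 6]

Q: 1·2+4·0+4·3+4·4 = 30 | 2·0+6·5 = 30
A: 1·6+4·1+4·5+4·0 = 30 | 2·0+6·5 = 30
G: 1·8+4·3+4·4+4·1 = 40 | 2·5+6·5 = 40
M: 1·4+4·0+4·8+4·0 = 36 | 2·0+6·6 = 36
T: 1·2+4·8+4·4+4·1 = 54 | 2·6+6·7 = 54
gcd(1,4,4,4,2,6) = 1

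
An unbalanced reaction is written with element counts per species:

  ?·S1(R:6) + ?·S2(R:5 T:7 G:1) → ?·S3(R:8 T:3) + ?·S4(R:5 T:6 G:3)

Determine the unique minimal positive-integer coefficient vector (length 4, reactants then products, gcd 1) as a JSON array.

R: 5·6+3·5 = 45 | 5·8+1·5 = 45
T: 5·0+3·7 = 21 | 5·3+1·6 = 21
G: 5·0+3·1 = 3 | 5·0+1·3 = 3
gcd(5,3,5,1) = 1

Coefficients: [5, 3, 5, 1]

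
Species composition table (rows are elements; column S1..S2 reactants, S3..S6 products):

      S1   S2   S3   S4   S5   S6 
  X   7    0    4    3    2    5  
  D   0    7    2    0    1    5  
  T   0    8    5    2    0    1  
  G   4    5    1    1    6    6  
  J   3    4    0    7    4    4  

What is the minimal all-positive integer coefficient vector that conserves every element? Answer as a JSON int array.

X: 5·7+3·0 = 35 | 4·4+1·3+3·2+2·5 = 35
D: 5·0+3·7 = 21 | 4·2+1·0+3·1+2·5 = 21
T: 5·0+3·8 = 24 | 4·5+1·2+3·0+2·1 = 24
G: 5·4+3·5 = 35 | 4·1+1·1+3·6+2·6 = 35
J: 5·3+3·4 = 27 | 4·0+1·7+3·4+2·4 = 27
gcd(5,3,4,1,3,2) = 1

Coefficients: [5, 3, 4, 1, 3, 2]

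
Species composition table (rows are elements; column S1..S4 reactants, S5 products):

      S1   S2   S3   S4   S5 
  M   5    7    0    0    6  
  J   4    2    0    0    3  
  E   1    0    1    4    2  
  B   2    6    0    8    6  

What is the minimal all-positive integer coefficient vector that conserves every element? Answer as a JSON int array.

Coefficients: [2, 2, 2, 1, 4]

M: 2·5+2·7+2·0+1·0 = 24 | 4·6 = 24
J: 2·4+2·2+2·0+1·0 = 12 | 4·3 = 12
E: 2·1+2·0+2·1+1·4 = 8 | 4·2 = 8
B: 2·2+2·6+2·0+1·8 = 24 | 4·6 = 24
gcd(2,2,2,1,4) = 1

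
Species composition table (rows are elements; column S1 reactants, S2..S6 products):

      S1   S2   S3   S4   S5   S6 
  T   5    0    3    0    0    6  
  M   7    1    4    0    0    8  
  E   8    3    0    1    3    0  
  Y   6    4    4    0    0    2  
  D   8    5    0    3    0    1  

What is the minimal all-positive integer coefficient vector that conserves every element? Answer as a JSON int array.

Coefficients: [3, 1, 3, 6, 5, 1]

T: 3·5 = 15 | 1·0+3·3+6·0+5·0+1·6 = 15
M: 3·7 = 21 | 1·1+3·4+6·0+5·0+1·8 = 21
E: 3·8 = 24 | 1·3+3·0+6·1+5·3+1·0 = 24
Y: 3·6 = 18 | 1·4+3·4+6·0+5·0+1·2 = 18
D: 3·8 = 24 | 1·5+3·0+6·3+5·0+1·1 = 24
gcd(3,1,3,6,5,1) = 1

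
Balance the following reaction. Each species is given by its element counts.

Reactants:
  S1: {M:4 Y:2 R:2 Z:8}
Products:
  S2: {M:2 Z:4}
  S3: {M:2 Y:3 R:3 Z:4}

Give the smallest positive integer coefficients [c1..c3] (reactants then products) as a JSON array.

M: 3·4 = 12 | 4·2+2·2 = 12
Y: 3·2 = 6 | 4·0+2·3 = 6
R: 3·2 = 6 | 4·0+2·3 = 6
Z: 3·8 = 24 | 4·4+2·4 = 24
gcd(3,4,2) = 1

Coefficients: [3, 4, 2]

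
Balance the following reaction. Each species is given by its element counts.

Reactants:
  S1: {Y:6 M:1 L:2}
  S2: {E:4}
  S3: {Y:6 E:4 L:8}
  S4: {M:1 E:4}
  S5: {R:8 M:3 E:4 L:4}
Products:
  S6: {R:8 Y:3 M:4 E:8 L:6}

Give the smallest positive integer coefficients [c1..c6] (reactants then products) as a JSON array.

R: 2·0+1·0+1·0+4·0+6·8 = 48 | 6·8 = 48
Y: 2·6+1·0+1·6+4·0+6·0 = 18 | 6·3 = 18
M: 2·1+1·0+1·0+4·1+6·3 = 24 | 6·4 = 24
E: 2·0+1·4+1·4+4·4+6·4 = 48 | 6·8 = 48
L: 2·2+1·0+1·8+4·0+6·4 = 36 | 6·6 = 36
gcd(2,1,1,4,6,6) = 1

Coefficients: [2, 1, 1, 4, 6, 6]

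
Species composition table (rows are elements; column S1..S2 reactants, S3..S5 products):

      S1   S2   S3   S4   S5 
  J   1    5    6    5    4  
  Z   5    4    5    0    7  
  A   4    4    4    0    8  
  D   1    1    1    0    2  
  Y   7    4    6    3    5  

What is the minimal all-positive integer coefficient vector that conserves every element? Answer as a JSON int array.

J: 1·1+6·5 = 31 | 3·6+1·5+2·4 = 31
Z: 1·5+6·4 = 29 | 3·5+1·0+2·7 = 29
A: 1·4+6·4 = 28 | 3·4+1·0+2·8 = 28
D: 1·1+6·1 = 7 | 3·1+1·0+2·2 = 7
Y: 1·7+6·4 = 31 | 3·6+1·3+2·5 = 31
gcd(1,6,3,1,2) = 1

Coefficients: [1, 6, 3, 1, 2]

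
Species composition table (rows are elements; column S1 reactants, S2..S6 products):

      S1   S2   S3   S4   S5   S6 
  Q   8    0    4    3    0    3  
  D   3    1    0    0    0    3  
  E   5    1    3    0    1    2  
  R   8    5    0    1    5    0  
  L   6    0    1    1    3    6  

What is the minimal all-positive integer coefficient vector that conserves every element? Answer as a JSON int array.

Q: 5·8 = 40 | 6·0+4·4+5·3+1·0+3·3 = 40
D: 5·3 = 15 | 6·1+4·0+5·0+1·0+3·3 = 15
E: 5·5 = 25 | 6·1+4·3+5·0+1·1+3·2 = 25
R: 5·8 = 40 | 6·5+4·0+5·1+1·5+3·0 = 40
L: 5·6 = 30 | 6·0+4·1+5·1+1·3+3·6 = 30
gcd(5,6,4,5,1,3) = 1

Coefficients: [5, 6, 4, 5, 1, 3]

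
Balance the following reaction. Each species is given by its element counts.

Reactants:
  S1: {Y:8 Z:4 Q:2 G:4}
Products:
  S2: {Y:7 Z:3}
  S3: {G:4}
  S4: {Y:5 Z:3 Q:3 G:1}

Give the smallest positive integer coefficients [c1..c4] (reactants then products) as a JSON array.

Y: 6·8 = 48 | 4·7+5·0+4·5 = 48
Z: 6·4 = 24 | 4·3+5·0+4·3 = 24
Q: 6·2 = 12 | 4·0+5·0+4·3 = 12
G: 6·4 = 24 | 4·0+5·4+4·1 = 24
gcd(6,4,5,4) = 1

Coefficients: [6, 4, 5, 4]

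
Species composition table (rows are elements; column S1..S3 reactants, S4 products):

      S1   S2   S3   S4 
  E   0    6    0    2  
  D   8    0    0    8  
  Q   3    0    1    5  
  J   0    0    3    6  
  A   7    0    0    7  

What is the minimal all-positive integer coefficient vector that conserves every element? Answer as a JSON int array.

E: 3·0+1·6+6·0 = 6 | 3·2 = 6
D: 3·8+1·0+6·0 = 24 | 3·8 = 24
Q: 3·3+1·0+6·1 = 15 | 3·5 = 15
J: 3·0+1·0+6·3 = 18 | 3·6 = 18
A: 3·7+1·0+6·0 = 21 | 3·7 = 21
gcd(3,1,6,3) = 1

Coefficients: [3, 1, 6, 3]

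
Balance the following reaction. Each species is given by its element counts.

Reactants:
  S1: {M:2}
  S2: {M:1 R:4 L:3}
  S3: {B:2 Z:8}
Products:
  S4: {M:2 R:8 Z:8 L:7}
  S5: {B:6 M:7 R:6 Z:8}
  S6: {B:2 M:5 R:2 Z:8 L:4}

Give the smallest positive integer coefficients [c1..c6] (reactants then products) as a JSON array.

Coefficients: [5, 6, 4, 2, 1, 1]

B: 5·0+6·0+4·2 = 8 | 2·0+1·6+1·2 = 8
M: 5·2+6·1+4·0 = 16 | 2·2+1·7+1·5 = 16
R: 5·0+6·4+4·0 = 24 | 2·8+1·6+1·2 = 24
Z: 5·0+6·0+4·8 = 32 | 2·8+1·8+1·8 = 32
L: 5·0+6·3+4·0 = 18 | 2·7+1·0+1·4 = 18
gcd(5,6,4,2,1,1) = 1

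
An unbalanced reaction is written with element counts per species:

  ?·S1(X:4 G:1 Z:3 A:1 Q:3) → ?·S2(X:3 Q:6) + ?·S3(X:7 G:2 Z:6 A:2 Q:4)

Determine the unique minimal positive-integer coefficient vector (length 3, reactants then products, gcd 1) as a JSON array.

Coefficients: [6, 1, 3]

X: 6·4 = 24 | 1·3+3·7 = 24
G: 6·1 = 6 | 1·0+3·2 = 6
Z: 6·3 = 18 | 1·0+3·6 = 18
A: 6·1 = 6 | 1·0+3·2 = 6
Q: 6·3 = 18 | 1·6+3·4 = 18
gcd(6,1,3) = 1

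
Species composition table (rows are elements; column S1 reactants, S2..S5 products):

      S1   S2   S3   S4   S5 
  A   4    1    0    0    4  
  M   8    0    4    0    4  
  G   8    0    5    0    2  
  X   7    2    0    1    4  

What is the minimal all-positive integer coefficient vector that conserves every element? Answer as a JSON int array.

Coefficients: [3, 4, 4, 5, 2]

A: 3·4 = 12 | 4·1+4·0+5·0+2·4 = 12
M: 3·8 = 24 | 4·0+4·4+5·0+2·4 = 24
G: 3·8 = 24 | 4·0+4·5+5·0+2·2 = 24
X: 3·7 = 21 | 4·2+4·0+5·1+2·4 = 21
gcd(3,4,4,5,2) = 1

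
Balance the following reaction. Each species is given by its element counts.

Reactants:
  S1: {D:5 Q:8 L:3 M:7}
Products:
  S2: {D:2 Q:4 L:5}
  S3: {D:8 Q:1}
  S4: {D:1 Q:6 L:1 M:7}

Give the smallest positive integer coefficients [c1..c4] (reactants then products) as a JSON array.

Coefficients: [5, 2, 2, 5]

D: 5·5 = 25 | 2·2+2·8+5·1 = 25
Q: 5·8 = 40 | 2·4+2·1+5·6 = 40
L: 5·3 = 15 | 2·5+2·0+5·1 = 15
M: 5·7 = 35 | 2·0+2·0+5·7 = 35
gcd(5,2,2,5) = 1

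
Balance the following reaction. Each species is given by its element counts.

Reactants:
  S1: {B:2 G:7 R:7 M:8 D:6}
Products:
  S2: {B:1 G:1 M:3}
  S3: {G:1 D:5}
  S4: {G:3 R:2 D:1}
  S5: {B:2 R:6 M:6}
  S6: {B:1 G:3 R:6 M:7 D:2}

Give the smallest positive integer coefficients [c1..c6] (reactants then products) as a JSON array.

B: 4·2 = 8 | 4·1+3·0+5·0+1·2+2·1 = 8
G: 4·7 = 28 | 4·1+3·1+5·3+1·0+2·3 = 28
R: 4·7 = 28 | 4·0+3·0+5·2+1·6+2·6 = 28
M: 4·8 = 32 | 4·3+3·0+5·0+1·6+2·7 = 32
D: 4·6 = 24 | 4·0+3·5+5·1+1·0+2·2 = 24
gcd(4,4,3,5,1,2) = 1

Coefficients: [4, 4, 3, 5, 1, 2]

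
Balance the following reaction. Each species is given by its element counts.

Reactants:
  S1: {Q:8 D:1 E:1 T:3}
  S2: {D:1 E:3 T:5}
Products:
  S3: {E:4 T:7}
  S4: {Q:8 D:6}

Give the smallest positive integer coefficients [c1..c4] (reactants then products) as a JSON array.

Q: 1·8+5·0 = 8 | 4·0+1·8 = 8
D: 1·1+5·1 = 6 | 4·0+1·6 = 6
E: 1·1+5·3 = 16 | 4·4+1·0 = 16
T: 1·3+5·5 = 28 | 4·7+1·0 = 28
gcd(1,5,4,1) = 1

Coefficients: [1, 5, 4, 1]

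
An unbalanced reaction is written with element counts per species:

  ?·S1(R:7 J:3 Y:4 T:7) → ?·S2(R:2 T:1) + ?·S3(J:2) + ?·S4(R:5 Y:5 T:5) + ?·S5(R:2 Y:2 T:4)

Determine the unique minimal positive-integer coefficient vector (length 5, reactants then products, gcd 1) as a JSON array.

Coefficients: [4, 6, 6, 2, 3]

R: 4·7 = 28 | 6·2+6·0+2·5+3·2 = 28
J: 4·3 = 12 | 6·0+6·2+2·0+3·0 = 12
Y: 4·4 = 16 | 6·0+6·0+2·5+3·2 = 16
T: 4·7 = 28 | 6·1+6·0+2·5+3·4 = 28
gcd(4,6,6,2,3) = 1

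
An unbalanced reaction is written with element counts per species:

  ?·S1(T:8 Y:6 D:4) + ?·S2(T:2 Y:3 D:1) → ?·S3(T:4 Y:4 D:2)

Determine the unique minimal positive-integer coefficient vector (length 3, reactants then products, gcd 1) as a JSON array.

T: 1·8+2·2 = 12 | 3·4 = 12
Y: 1·6+2·3 = 12 | 3·4 = 12
D: 1·4+2·1 = 6 | 3·2 = 6
gcd(1,2,3) = 1

Coefficients: [1, 2, 3]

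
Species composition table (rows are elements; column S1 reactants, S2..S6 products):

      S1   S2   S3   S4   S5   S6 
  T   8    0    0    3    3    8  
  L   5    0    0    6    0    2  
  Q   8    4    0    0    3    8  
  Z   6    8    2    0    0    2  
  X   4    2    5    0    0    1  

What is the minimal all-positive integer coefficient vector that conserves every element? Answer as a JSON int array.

Coefficients: [6, 3, 3, 4, 4, 3]

T: 6·8 = 48 | 3·0+3·0+4·3+4·3+3·8 = 48
L: 6·5 = 30 | 3·0+3·0+4·6+4·0+3·2 = 30
Q: 6·8 = 48 | 3·4+3·0+4·0+4·3+3·8 = 48
Z: 6·6 = 36 | 3·8+3·2+4·0+4·0+3·2 = 36
X: 6·4 = 24 | 3·2+3·5+4·0+4·0+3·1 = 24
gcd(6,3,3,4,4,3) = 1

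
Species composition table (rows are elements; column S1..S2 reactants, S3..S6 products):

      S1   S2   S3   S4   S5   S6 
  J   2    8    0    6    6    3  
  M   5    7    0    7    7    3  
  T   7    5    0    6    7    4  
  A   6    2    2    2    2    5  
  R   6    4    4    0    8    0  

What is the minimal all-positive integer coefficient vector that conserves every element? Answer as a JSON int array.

Coefficients: [4, 5, 5, 4, 3, 2]

J: 4·2+5·8 = 48 | 5·0+4·6+3·6+2·3 = 48
M: 4·5+5·7 = 55 | 5·0+4·7+3·7+2·3 = 55
T: 4·7+5·5 = 53 | 5·0+4·6+3·7+2·4 = 53
A: 4·6+5·2 = 34 | 5·2+4·2+3·2+2·5 = 34
R: 4·6+5·4 = 44 | 5·4+4·0+3·8+2·0 = 44
gcd(4,5,5,4,3,2) = 1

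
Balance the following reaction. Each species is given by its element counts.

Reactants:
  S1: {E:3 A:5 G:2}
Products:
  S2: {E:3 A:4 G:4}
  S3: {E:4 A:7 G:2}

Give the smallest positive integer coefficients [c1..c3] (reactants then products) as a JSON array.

Coefficients: [5, 1, 3]

E: 5·3 = 15 | 1·3+3·4 = 15
A: 5·5 = 25 | 1·4+3·7 = 25
G: 5·2 = 10 | 1·4+3·2 = 10
gcd(5,1,3) = 1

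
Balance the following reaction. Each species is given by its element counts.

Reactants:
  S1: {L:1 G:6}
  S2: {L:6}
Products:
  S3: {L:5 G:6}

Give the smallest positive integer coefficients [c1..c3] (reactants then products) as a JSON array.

L: 3·1+2·6 = 15 | 3·5 = 15
G: 3·6+2·0 = 18 | 3·6 = 18
gcd(3,2,3) = 1

Coefficients: [3, 2, 3]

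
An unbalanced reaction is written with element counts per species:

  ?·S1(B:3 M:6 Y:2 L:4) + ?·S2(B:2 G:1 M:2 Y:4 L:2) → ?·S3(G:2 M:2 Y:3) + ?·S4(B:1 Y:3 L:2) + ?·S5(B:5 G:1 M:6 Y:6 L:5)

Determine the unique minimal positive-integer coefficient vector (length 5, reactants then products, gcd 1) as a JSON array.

Coefficients: [1, 4, 1, 1, 2]

B: 1·3+4·2 = 11 | 1·0+1·1+2·5 = 11
G: 1·0+4·1 = 4 | 1·2+1·0+2·1 = 4
M: 1·6+4·2 = 14 | 1·2+1·0+2·6 = 14
Y: 1·2+4·4 = 18 | 1·3+1·3+2·6 = 18
L: 1·4+4·2 = 12 | 1·0+1·2+2·5 = 12
gcd(1,4,1,1,2) = 1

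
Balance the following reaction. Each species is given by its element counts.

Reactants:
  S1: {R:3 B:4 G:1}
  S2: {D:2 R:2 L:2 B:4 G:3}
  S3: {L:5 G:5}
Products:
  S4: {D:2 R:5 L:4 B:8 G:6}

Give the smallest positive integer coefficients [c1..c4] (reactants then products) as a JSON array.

Coefficients: [5, 5, 2, 5]

D: 5·0+5·2+2·0 = 10 | 5·2 = 10
R: 5·3+5·2+2·0 = 25 | 5·5 = 25
L: 5·0+5·2+2·5 = 20 | 5·4 = 20
B: 5·4+5·4+2·0 = 40 | 5·8 = 40
G: 5·1+5·3+2·5 = 30 | 5·6 = 30
gcd(5,5,2,5) = 1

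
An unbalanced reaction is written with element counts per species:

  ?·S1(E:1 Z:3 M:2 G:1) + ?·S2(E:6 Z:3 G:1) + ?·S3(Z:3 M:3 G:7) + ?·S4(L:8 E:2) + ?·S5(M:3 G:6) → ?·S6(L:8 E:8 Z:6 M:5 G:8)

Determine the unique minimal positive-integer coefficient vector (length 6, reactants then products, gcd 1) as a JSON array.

L: 6·0+5·0+1·0+6·8+5·0 = 48 | 6·8 = 48
E: 6·1+5·6+1·0+6·2+5·0 = 48 | 6·8 = 48
Z: 6·3+5·3+1·3+6·0+5·0 = 36 | 6·6 = 36
M: 6·2+5·0+1·3+6·0+5·3 = 30 | 6·5 = 30
G: 6·1+5·1+1·7+6·0+5·6 = 48 | 6·8 = 48
gcd(6,5,1,6,5,6) = 1

Coefficients: [6, 5, 1, 6, 5, 6]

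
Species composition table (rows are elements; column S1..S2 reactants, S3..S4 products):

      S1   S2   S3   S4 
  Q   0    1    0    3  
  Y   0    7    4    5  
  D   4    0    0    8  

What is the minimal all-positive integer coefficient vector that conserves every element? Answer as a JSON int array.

Q: 2·0+3·1 = 3 | 4·0+1·3 = 3
Y: 2·0+3·7 = 21 | 4·4+1·5 = 21
D: 2·4+3·0 = 8 | 4·0+1·8 = 8
gcd(2,3,4,1) = 1

Coefficients: [2, 3, 4, 1]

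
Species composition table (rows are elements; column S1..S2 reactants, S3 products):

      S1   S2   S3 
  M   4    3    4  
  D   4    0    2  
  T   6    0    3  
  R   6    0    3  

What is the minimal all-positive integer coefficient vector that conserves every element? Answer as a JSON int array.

M: 3·4+4·3 = 24 | 6·4 = 24
D: 3·4+4·0 = 12 | 6·2 = 12
T: 3·6+4·0 = 18 | 6·3 = 18
R: 3·6+4·0 = 18 | 6·3 = 18
gcd(3,4,6) = 1

Coefficients: [3, 4, 6]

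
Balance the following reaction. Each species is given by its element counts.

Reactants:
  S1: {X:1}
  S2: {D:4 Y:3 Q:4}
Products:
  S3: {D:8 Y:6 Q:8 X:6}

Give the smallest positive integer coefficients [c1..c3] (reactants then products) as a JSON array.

Coefficients: [6, 2, 1]

D: 6·0+2·4 = 8 | 1·8 = 8
Y: 6·0+2·3 = 6 | 1·6 = 6
Q: 6·0+2·4 = 8 | 1·8 = 8
X: 6·1+2·0 = 6 | 1·6 = 6
gcd(6,2,1) = 1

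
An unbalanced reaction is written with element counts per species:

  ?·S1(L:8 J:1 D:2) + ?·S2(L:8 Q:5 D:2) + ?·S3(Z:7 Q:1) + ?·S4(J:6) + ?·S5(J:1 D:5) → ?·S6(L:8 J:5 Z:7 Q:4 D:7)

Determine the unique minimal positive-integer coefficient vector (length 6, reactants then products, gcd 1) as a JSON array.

Coefficients: [2, 3, 5, 3, 5, 5]

L: 2·8+3·8+5·0+3·0+5·0 = 40 | 5·8 = 40
J: 2·1+3·0+5·0+3·6+5·1 = 25 | 5·5 = 25
Z: 2·0+3·0+5·7+3·0+5·0 = 35 | 5·7 = 35
Q: 2·0+3·5+5·1+3·0+5·0 = 20 | 5·4 = 20
D: 2·2+3·2+5·0+3·0+5·5 = 35 | 5·7 = 35
gcd(2,3,5,3,5,5) = 1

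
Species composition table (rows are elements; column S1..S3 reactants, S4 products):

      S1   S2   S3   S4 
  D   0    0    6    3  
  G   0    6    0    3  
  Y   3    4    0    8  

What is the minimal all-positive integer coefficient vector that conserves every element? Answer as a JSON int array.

Coefficients: [4, 1, 1, 2]

D: 4·0+1·0+1·6 = 6 | 2·3 = 6
G: 4·0+1·6+1·0 = 6 | 2·3 = 6
Y: 4·3+1·4+1·0 = 16 | 2·8 = 16
gcd(4,1,1,2) = 1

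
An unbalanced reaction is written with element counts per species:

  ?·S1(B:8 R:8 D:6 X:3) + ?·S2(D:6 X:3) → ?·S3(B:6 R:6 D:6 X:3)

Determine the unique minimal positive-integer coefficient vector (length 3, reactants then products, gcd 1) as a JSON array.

B: 3·8+1·0 = 24 | 4·6 = 24
R: 3·8+1·0 = 24 | 4·6 = 24
D: 3·6+1·6 = 24 | 4·6 = 24
X: 3·3+1·3 = 12 | 4·3 = 12
gcd(3,1,4) = 1

Coefficients: [3, 1, 4]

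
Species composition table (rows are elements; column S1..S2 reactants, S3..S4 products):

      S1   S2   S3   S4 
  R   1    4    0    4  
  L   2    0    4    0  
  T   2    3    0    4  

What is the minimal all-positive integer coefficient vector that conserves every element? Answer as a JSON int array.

Coefficients: [4, 4, 2, 5]

R: 4·1+4·4 = 20 | 2·0+5·4 = 20
L: 4·2+4·0 = 8 | 2·4+5·0 = 8
T: 4·2+4·3 = 20 | 2·0+5·4 = 20
gcd(4,4,2,5) = 1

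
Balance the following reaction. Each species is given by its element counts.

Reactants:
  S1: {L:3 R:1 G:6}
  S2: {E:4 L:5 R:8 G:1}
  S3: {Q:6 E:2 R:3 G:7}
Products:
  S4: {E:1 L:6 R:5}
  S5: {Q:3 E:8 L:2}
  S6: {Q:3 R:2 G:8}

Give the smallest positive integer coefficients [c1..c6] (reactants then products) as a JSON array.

Q: 3·0+1·0+3·6 = 18 | 2·0+1·3+5·3 = 18
E: 3·0+1·4+3·2 = 10 | 2·1+1·8+5·0 = 10
L: 3·3+1·5+3·0 = 14 | 2·6+1·2+5·0 = 14
R: 3·1+1·8+3·3 = 20 | 2·5+1·0+5·2 = 20
G: 3·6+1·1+3·7 = 40 | 2·0+1·0+5·8 = 40
gcd(3,1,3,2,1,5) = 1

Coefficients: [3, 1, 3, 2, 1, 5]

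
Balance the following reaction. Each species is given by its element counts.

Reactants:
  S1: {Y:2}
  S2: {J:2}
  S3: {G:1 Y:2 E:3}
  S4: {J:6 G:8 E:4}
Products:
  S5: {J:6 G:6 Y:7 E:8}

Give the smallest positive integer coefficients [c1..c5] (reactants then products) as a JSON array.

J: 3·0+3·2+4·0+1·6 = 12 | 2·6 = 12
G: 3·0+3·0+4·1+1·8 = 12 | 2·6 = 12
Y: 3·2+3·0+4·2+1·0 = 14 | 2·7 = 14
E: 3·0+3·0+4·3+1·4 = 16 | 2·8 = 16
gcd(3,3,4,1,2) = 1

Coefficients: [3, 3, 4, 1, 2]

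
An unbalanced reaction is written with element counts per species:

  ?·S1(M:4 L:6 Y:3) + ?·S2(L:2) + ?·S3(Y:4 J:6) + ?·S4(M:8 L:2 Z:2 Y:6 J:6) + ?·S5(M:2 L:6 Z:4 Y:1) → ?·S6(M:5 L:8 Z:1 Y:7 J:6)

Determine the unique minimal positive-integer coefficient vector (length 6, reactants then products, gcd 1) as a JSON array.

Coefficients: [5, 5, 5, 1, 1, 6]

M: 5·4+5·0+5·0+1·8+1·2 = 30 | 6·5 = 30
L: 5·6+5·2+5·0+1·2+1·6 = 48 | 6·8 = 48
Z: 5·0+5·0+5·0+1·2+1·4 = 6 | 6·1 = 6
Y: 5·3+5·0+5·4+1·6+1·1 = 42 | 6·7 = 42
J: 5·0+5·0+5·6+1·6+1·0 = 36 | 6·6 = 36
gcd(5,5,5,1,1,6) = 1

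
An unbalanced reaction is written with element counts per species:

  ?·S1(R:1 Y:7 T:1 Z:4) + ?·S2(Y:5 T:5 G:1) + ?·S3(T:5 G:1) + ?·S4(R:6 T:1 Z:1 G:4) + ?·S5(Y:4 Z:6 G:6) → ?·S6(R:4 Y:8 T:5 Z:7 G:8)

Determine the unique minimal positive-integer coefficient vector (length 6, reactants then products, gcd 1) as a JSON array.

R: 2·1+2·0+2·0+3·6+4·0 = 20 | 5·4 = 20
Y: 2·7+2·5+2·0+3·0+4·4 = 40 | 5·8 = 40
T: 2·1+2·5+2·5+3·1+4·0 = 25 | 5·5 = 25
Z: 2·4+2·0+2·0+3·1+4·6 = 35 | 5·7 = 35
G: 2·0+2·1+2·1+3·4+4·6 = 40 | 5·8 = 40
gcd(2,2,2,3,4,5) = 1

Coefficients: [2, 2, 2, 3, 4, 5]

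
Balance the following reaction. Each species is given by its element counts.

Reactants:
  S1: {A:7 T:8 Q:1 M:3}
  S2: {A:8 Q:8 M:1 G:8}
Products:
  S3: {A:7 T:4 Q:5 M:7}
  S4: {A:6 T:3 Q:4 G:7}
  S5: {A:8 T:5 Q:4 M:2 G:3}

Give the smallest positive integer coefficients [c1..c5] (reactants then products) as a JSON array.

A: 5·7+4·8 = 67 | 1·7+2·6+6·8 = 67
T: 5·8+4·0 = 40 | 1·4+2·3+6·5 = 40
Q: 5·1+4·8 = 37 | 1·5+2·4+6·4 = 37
M: 5·3+4·1 = 19 | 1·7+2·0+6·2 = 19
G: 5·0+4·8 = 32 | 1·0+2·7+6·3 = 32
gcd(5,4,1,2,6) = 1

Coefficients: [5, 4, 1, 2, 6]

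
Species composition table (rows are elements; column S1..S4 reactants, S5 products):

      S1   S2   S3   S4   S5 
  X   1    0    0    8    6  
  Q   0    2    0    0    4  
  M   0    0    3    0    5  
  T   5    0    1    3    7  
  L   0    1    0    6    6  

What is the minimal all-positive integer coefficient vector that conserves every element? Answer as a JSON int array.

X: 2·1+6·0+5·0+2·8 = 18 | 3·6 = 18
Q: 2·0+6·2+5·0+2·0 = 12 | 3·4 = 12
M: 2·0+6·0+5·3+2·0 = 15 | 3·5 = 15
T: 2·5+6·0+5·1+2·3 = 21 | 3·7 = 21
L: 2·0+6·1+5·0+2·6 = 18 | 3·6 = 18
gcd(2,6,5,2,3) = 1

Coefficients: [2, 6, 5, 2, 3]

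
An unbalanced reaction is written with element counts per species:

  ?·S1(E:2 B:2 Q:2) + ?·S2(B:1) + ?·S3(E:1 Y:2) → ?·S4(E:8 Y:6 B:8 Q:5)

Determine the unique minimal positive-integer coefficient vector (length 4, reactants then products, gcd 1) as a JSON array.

E: 5·2+6·0+6·1 = 16 | 2·8 = 16
Y: 5·0+6·0+6·2 = 12 | 2·6 = 12
B: 5·2+6·1+6·0 = 16 | 2·8 = 16
Q: 5·2+6·0+6·0 = 10 | 2·5 = 10
gcd(5,6,6,2) = 1

Coefficients: [5, 6, 6, 2]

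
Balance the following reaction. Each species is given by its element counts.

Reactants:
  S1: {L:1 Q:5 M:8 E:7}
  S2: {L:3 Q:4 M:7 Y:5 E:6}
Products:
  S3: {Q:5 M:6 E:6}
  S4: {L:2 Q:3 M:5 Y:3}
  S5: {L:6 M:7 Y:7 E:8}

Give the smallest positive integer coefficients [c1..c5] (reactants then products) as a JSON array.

L: 2·1+2·3 = 8 | 3·0+1·2+1·6 = 8
Q: 2·5+2·4 = 18 | 3·5+1·3+1·0 = 18
M: 2·8+2·7 = 30 | 3·6+1·5+1·7 = 30
Y: 2·0+2·5 = 10 | 3·0+1·3+1·7 = 10
E: 2·7+2·6 = 26 | 3·6+1·0+1·8 = 26
gcd(2,2,3,1,1) = 1

Coefficients: [2, 2, 3, 1, 1]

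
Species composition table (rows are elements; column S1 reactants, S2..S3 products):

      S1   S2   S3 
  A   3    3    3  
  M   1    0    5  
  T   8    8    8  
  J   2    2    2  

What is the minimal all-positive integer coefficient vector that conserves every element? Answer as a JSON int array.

Coefficients: [5, 4, 1]

A: 5·3 = 15 | 4·3+1·3 = 15
M: 5·1 = 5 | 4·0+1·5 = 5
T: 5·8 = 40 | 4·8+1·8 = 40
J: 5·2 = 10 | 4·2+1·2 = 10
gcd(5,4,1) = 1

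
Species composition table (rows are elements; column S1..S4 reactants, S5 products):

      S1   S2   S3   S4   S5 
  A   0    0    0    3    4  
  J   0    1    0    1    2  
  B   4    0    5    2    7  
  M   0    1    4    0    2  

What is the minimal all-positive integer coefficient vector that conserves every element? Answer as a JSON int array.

A: 2·0+2·0+1·0+4·3 = 12 | 3·4 = 12
J: 2·0+2·1+1·0+4·1 = 6 | 3·2 = 6
B: 2·4+2·0+1·5+4·2 = 21 | 3·7 = 21
M: 2·0+2·1+1·4+4·0 = 6 | 3·2 = 6
gcd(2,2,1,4,3) = 1

Coefficients: [2, 2, 1, 4, 3]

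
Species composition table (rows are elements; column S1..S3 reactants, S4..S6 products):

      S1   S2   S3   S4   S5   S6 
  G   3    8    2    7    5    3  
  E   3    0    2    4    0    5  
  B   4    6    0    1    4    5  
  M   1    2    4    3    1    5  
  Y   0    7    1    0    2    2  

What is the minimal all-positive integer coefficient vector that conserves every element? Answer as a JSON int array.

G: 6·3+1·8+5·2 = 36 | 2·7+2·5+4·3 = 36
E: 6·3+1·0+5·2 = 28 | 2·4+2·0+4·5 = 28
B: 6·4+1·6+5·0 = 30 | 2·1+2·4+4·5 = 30
M: 6·1+1·2+5·4 = 28 | 2·3+2·1+4·5 = 28
Y: 6·0+1·7+5·1 = 12 | 2·0+2·2+4·2 = 12
gcd(6,1,5,2,2,4) = 1

Coefficients: [6, 1, 5, 2, 2, 4]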